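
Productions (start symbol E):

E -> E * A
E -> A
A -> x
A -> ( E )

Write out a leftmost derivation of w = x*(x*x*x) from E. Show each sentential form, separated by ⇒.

E⇒E*A⇒A*A⇒x*A⇒x*(E)⇒x*(E*A)⇒x*(E*A*A)⇒x*(A*A*A)⇒x*(x*A*A)⇒x*(x*x*A)⇒x*(x*x*x)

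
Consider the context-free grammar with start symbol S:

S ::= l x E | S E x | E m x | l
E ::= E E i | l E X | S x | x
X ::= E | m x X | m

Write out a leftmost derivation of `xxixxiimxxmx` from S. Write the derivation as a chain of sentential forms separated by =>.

S => Emx => Sxmx => Emxxmx => EEimxxmx => EEiEimxxmx => xEiEimxxmx => xxiEimxxmx => xxiEEiimxxmx => xxixEiimxxmx => xxixxiimxxmx

S => Emx   [S ::= E m x]
Emx => Sxmx   [E ::= S x]
Sxmx => Emxxmx   [S ::= E m x]
Emxxmx => EEimxxmx   [E ::= E E i]
EEimxxmx => EEiEimxxmx   [E ::= E E i]
EEiEimxxmx => xEiEimxxmx   [E ::= x]
xEiEimxxmx => xxiEimxxmx   [E ::= x]
xxiEimxxmx => xxiEEiimxxmx   [E ::= E E i]
xxiEEiimxxmx => xxixEiimxxmx   [E ::= x]
xxixEiimxxmx => xxixxiimxxmx   [E ::= x]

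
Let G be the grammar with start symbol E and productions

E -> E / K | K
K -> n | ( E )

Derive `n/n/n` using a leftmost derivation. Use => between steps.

E => E/K => E/K/K => K/K/K => n/K/K => n/n/K => n/n/n

E => E/K   [E -> E / K]
E/K => E/K/K   [E -> E / K]
E/K/K => K/K/K   [E -> K]
K/K/K => n/K/K   [K -> n]
n/K/K => n/n/K   [K -> n]
n/n/K => n/n/n   [K -> n]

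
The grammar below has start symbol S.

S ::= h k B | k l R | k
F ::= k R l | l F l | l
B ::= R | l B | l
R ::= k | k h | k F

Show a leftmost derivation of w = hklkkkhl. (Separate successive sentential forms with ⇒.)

S ⇒ hkB ⇒ hklB ⇒ hklR ⇒ hklkF ⇒ hklkkRl ⇒ hklkkkhl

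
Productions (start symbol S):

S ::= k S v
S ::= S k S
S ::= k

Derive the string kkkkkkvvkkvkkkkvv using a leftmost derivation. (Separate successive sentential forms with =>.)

S => SkS   [S ::= S k S]
SkS => SkSkS   [S ::= S k S]
SkSkS => kkSkS   [S ::= k]
kkSkS => kkkSvkS   [S ::= k S v]
kkkSvkS => kkkSkSvkS   [S ::= S k S]
kkkSkSvkS => kkkkSvkSvkS   [S ::= k S v]
kkkkSvkSvkS => kkkkkSvvkSvkS   [S ::= k S v]
kkkkkSvvkSvkS => kkkkkkvvkSvkS   [S ::= k]
kkkkkkvvkSvkS => kkkkkkvvkkvkS   [S ::= k]
kkkkkkvvkkvkS => kkkkkkvvkkvkkSv   [S ::= k S v]
kkkkkkvvkkvkkSv => kkkkkkvvkkvkkkSvv   [S ::= k S v]
kkkkkkvvkkvkkkSvv => kkkkkkvvkkvkkkkvv   [S ::= k]

S => SkS => SkSkS => kkSkS => kkkSvkS => kkkSkSvkS => kkkkSvkSvkS => kkkkkSvvkSvkS => kkkkkkvvkSvkS => kkkkkkvvkkvkS => kkkkkkvvkkvkkSv => kkkkkkvvkkvkkkSvv => kkkkkkvvkkvkkkkvv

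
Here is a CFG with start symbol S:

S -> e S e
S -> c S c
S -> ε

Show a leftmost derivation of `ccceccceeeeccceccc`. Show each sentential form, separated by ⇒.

S ⇒ cSc ⇒ ccScc ⇒ cccSccc ⇒ ccceSeccc ⇒ cccecSceccc ⇒ ccceccScceccc ⇒ cccecccSccceccc ⇒ ccceccceSeccceccc ⇒ ccceccceeSeeccceccc ⇒ ccceccceeeeccceccc

S ⇒ cSc   [S -> c S c]
cSc ⇒ ccScc   [S -> c S c]
ccScc ⇒ cccSccc   [S -> c S c]
cccSccc ⇒ ccceSeccc   [S -> e S e]
ccceSeccc ⇒ cccecSceccc   [S -> c S c]
cccecSceccc ⇒ ccceccScceccc   [S -> c S c]
ccceccScceccc ⇒ cccecccSccceccc   [S -> c S c]
cccecccSccceccc ⇒ ccceccceSeccceccc   [S -> e S e]
ccceccceSeccceccc ⇒ ccceccceeSeeccceccc   [S -> e S e]
ccceccceeSeeccceccc ⇒ ccceccceeeeccceccc   [S -> ε]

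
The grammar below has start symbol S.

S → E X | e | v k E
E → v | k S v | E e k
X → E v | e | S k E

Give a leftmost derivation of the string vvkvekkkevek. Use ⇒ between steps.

S ⇒ EX ⇒ vX ⇒ vSkE ⇒ vvkEkE ⇒ vvkEekkE ⇒ vvkvekkE ⇒ vvkvekkEek ⇒ vvkvekkkSvek ⇒ vvkvekkkevek

S ⇒ EX   [S → E X]
EX ⇒ vX   [E → v]
vX ⇒ vSkE   [X → S k E]
vSkE ⇒ vvkEkE   [S → v k E]
vvkEkE ⇒ vvkEekkE   [E → E e k]
vvkEekkE ⇒ vvkvekkE   [E → v]
vvkvekkE ⇒ vvkvekkEek   [E → E e k]
vvkvekkEek ⇒ vvkvekkkSvek   [E → k S v]
vvkvekkkSvek ⇒ vvkvekkkevek   [S → e]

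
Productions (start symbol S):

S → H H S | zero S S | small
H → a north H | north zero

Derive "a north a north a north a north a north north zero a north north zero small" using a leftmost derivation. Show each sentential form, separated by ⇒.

S ⇒ H H S ⇒ a north H H S ⇒ a north a north H H S ⇒ a north a north a north H H S ⇒ a north a north a north a north H H S ⇒ a north a north a north a north a north H H S ⇒ a north a north a north a north a north north zero H S ⇒ a north a north a north a north a north north zero a north H S ⇒ a north a north a north a north a north north zero a north north zero S ⇒ a north a north a north a north a north north zero a north north zero small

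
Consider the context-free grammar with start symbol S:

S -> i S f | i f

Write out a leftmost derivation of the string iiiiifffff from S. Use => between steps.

S => iSf   [S -> i S f]
iSf => iiSff   [S -> i S f]
iiSff => iiiSfff   [S -> i S f]
iiiSfff => iiiiSffff   [S -> i S f]
iiiiSffff => iiiiifffff   [S -> i f]

S => iSf => iiSff => iiiSfff => iiiiSffff => iiiiifffff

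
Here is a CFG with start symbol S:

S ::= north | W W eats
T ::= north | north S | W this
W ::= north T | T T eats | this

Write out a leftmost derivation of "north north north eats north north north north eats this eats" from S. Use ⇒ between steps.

S ⇒ W W eats ⇒ T T eats W eats ⇒ north T eats W eats ⇒ north north S eats W eats ⇒ north north north eats W eats ⇒ north north north eats north T eats ⇒ north north north eats north W this eats ⇒ north north north eats north T T eats this eats ⇒ north north north eats north north T eats this eats ⇒ north north north eats north north north S eats this eats ⇒ north north north eats north north north north eats this eats

S ⇒ W W eats   [S ::= W W eats]
W W eats ⇒ T T eats W eats   [W ::= T T eats]
T T eats W eats ⇒ north T eats W eats   [T ::= north]
north T eats W eats ⇒ north north S eats W eats   [T ::= north S]
north north S eats W eats ⇒ north north north eats W eats   [S ::= north]
north north north eats W eats ⇒ north north north eats north T eats   [W ::= north T]
north north north eats north T eats ⇒ north north north eats north W this eats   [T ::= W this]
north north north eats north W this eats ⇒ north north north eats north T T eats this eats   [W ::= T T eats]
north north north eats north T T eats this eats ⇒ north north north eats north north T eats this eats   [T ::= north]
north north north eats north north T eats this eats ⇒ north north north eats north north north S eats this eats   [T ::= north S]
north north north eats north north north S eats this eats ⇒ north north north eats north north north north eats this eats   [S ::= north]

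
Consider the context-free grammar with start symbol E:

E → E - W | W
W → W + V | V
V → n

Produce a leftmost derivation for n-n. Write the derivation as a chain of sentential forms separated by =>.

E => E-W => W-W => V-W => n-W => n-V => n-n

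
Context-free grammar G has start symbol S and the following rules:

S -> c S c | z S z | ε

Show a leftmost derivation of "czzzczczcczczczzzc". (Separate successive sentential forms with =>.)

S => cSc   [S -> c S c]
cSc => czSzc   [S -> z S z]
czSzc => czzSzzc   [S -> z S z]
czzSzzc => czzzSzzzc   [S -> z S z]
czzzSzzzc => czzzcSczzzc   [S -> c S c]
czzzcSczzzc => czzzczSzczzzc   [S -> z S z]
czzzczSzczzzc => czzzczcSczczzzc   [S -> c S c]
czzzczcSczczzzc => czzzczczSzczczzzc   [S -> z S z]
czzzczczSzczczzzc => czzzczczcSczczczzzc   [S -> c S c]
czzzczczcSczczczzzc => czzzczczcczczczzzc   [S -> ε]

S => cSc => czSzc => czzSzzc => czzzSzzzc => czzzcSczzzc => czzzczSzczzzc => czzzczcSczczzzc => czzzczczSzczczzzc => czzzczczcSczczczzzc => czzzczczcczczczzzc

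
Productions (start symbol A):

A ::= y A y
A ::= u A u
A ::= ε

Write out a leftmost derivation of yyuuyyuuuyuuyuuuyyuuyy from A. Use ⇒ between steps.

A ⇒ yAy   [A ::= y A y]
yAy ⇒ yyAyy   [A ::= y A y]
yyAyy ⇒ yyuAuyy   [A ::= u A u]
yyuAuyy ⇒ yyuuAuuyy   [A ::= u A u]
yyuuAuuyy ⇒ yyuuyAyuuyy   [A ::= y A y]
yyuuyAyuuyy ⇒ yyuuyyAyyuuyy   [A ::= y A y]
yyuuyyAyyuuyy ⇒ yyuuyyuAuyyuuyy   [A ::= u A u]
yyuuyyuAuyyuuyy ⇒ yyuuyyuuAuuyyuuyy   [A ::= u A u]
yyuuyyuuAuuyyuuyy ⇒ yyuuyyuuuAuuuyyuuyy   [A ::= u A u]
yyuuyyuuuAuuuyyuuyy ⇒ yyuuyyuuuyAyuuuyyuuyy   [A ::= y A y]
yyuuyyuuuyAyuuuyyuuyy ⇒ yyuuyyuuuyuAuyuuuyyuuyy   [A ::= u A u]
yyuuyyuuuyuAuyuuuyyuuyy ⇒ yyuuyyuuuyuuyuuuyyuuyy   [A ::= ε]

A⇒yAy⇒yyAyy⇒yyuAuyy⇒yyuuAuuyy⇒yyuuyAyuuyy⇒yyuuyyAyyuuyy⇒yyuuyyuAuyyuuyy⇒yyuuyyuuAuuyyuuyy⇒yyuuyyuuuAuuuyyuuyy⇒yyuuyyuuuyAyuuuyyuuyy⇒yyuuyyuuuyuAuyuuuyyuuyy⇒yyuuyyuuuyuuyuuuyyuuyy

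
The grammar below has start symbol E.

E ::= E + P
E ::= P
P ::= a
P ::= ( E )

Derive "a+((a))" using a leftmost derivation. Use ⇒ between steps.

E ⇒ E+P   [E ::= E + P]
E+P ⇒ P+P   [E ::= P]
P+P ⇒ a+P   [P ::= a]
a+P ⇒ a+(E)   [P ::= ( E )]
a+(E) ⇒ a+(P)   [E ::= P]
a+(P) ⇒ a+((E))   [P ::= ( E )]
a+((E)) ⇒ a+((P))   [E ::= P]
a+((P)) ⇒ a+((a))   [P ::= a]

E ⇒ E+P ⇒ P+P ⇒ a+P ⇒ a+(E) ⇒ a+(P) ⇒ a+((E)) ⇒ a+((P)) ⇒ a+((a))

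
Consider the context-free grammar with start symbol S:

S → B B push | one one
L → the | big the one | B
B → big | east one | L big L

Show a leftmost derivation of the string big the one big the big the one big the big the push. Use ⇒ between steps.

S ⇒ B B push   [S → B B push]
B B push ⇒ L big L B push   [B → L big L]
L big L B push ⇒ big the one big L B push   [L → big the one]
big the one big L B push ⇒ big the one big the B push   [L → the]
big the one big the B push ⇒ big the one big the L big L push   [B → L big L]
big the one big the L big L push ⇒ big the one big the big the one big L push   [L → big the one]
big the one big the big the one big L push ⇒ big the one big the big the one big B push   [L → B]
big the one big the big the one big B push ⇒ big the one big the big the one big L big L push   [B → L big L]
big the one big the big the one big L big L push ⇒ big the one big the big the one big the big L push   [L → the]
big the one big the big the one big the big L push ⇒ big the one big the big the one big the big the push   [L → the]

S ⇒ B B push ⇒ L big L B push ⇒ big the one big L B push ⇒ big the one big the B push ⇒ big the one big the L big L push ⇒ big the one big the big the one big L push ⇒ big the one big the big the one big B push ⇒ big the one big the big the one big L big L push ⇒ big the one big the big the one big the big L push ⇒ big the one big the big the one big the big the push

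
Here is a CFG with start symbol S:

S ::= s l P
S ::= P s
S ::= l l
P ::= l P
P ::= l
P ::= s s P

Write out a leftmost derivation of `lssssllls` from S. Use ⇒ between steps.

S⇒Ps⇒lPs⇒lssPs⇒lssssPs⇒lsssslPs⇒lssssllPs⇒lssssllls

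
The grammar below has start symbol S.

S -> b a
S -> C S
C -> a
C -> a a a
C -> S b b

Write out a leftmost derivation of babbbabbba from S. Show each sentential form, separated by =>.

S => CS => SbbS => babbS => babbCS => babbSbbS => babbbabbS => babbbabbba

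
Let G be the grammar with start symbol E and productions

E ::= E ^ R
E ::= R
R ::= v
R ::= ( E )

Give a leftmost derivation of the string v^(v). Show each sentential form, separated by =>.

E => E^R   [E ::= E ^ R]
E^R => R^R   [E ::= R]
R^R => v^R   [R ::= v]
v^R => v^(E)   [R ::= ( E )]
v^(E) => v^(R)   [E ::= R]
v^(R) => v^(v)   [R ::= v]

E=>E^R=>R^R=>v^R=>v^(E)=>v^(R)=>v^(v)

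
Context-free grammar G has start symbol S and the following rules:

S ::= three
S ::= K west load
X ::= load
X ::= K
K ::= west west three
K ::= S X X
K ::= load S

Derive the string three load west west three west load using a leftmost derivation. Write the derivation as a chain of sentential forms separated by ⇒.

S ⇒ K west load   [S ::= K west load]
K west load ⇒ S X X west load   [K ::= S X X]
S X X west load ⇒ three X X west load   [S ::= three]
three X X west load ⇒ three load X west load   [X ::= load]
three load X west load ⇒ three load K west load   [X ::= K]
three load K west load ⇒ three load west west three west load   [K ::= west west three]

S ⇒ K west load ⇒ S X X west load ⇒ three X X west load ⇒ three load X west load ⇒ three load K west load ⇒ three load west west three west load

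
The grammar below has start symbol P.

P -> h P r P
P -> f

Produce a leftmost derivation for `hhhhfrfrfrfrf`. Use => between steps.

P => hPrP   [P -> h P r P]
hPrP => hhPrPrP   [P -> h P r P]
hhPrPrP => hhhPrPrPrP   [P -> h P r P]
hhhPrPrPrP => hhhhPrPrPrPrP   [P -> h P r P]
hhhhPrPrPrPrP => hhhhfrPrPrPrP   [P -> f]
hhhhfrPrPrPrP => hhhhfrfrPrPrP   [P -> f]
hhhhfrfrPrPrP => hhhhfrfrfrPrP   [P -> f]
hhhhfrfrfrPrP => hhhhfrfrfrfrP   [P -> f]
hhhhfrfrfrfrP => hhhhfrfrfrfrf   [P -> f]

P => hPrP => hhPrPrP => hhhPrPrPrP => hhhhPrPrPrPrP => hhhhfrPrPrPrP => hhhhfrfrPrPrP => hhhhfrfrfrPrP => hhhhfrfrfrfrP => hhhhfrfrfrfrf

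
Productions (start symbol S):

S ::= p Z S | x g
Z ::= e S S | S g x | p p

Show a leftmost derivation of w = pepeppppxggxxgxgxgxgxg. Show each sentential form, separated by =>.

S => pZS   [S ::= p Z S]
pZS => peSSS   [Z ::= e S S]
peSSS => pepZSSS   [S ::= p Z S]
pepZSSS => pepeSSSSS   [Z ::= e S S]
pepeSSSSS => pepepZSSSSS   [S ::= p Z S]
pepepZSSSSS => pepepSgxSSSSS   [Z ::= S g x]
pepepSgxSSSSS => pepeppZSgxSSSSS   [S ::= p Z S]
pepeppZSgxSSSSS => pepeppppSgxSSSSS   [Z ::= p p]
pepeppppSgxSSSSS => pepeppppxggxSSSSS   [S ::= x g]
pepeppppxggxSSSSS => pepeppppxggxxgSSSS   [S ::= x g]
pepeppppxggxxgSSSS => pepeppppxggxxgxgSSS   [S ::= x g]
pepeppppxggxxgxgSSS => pepeppppxggxxgxgxgSS   [S ::= x g]
pepeppppxggxxgxgxgSS => pepeppppxggxxgxgxgxgS   [S ::= x g]
pepeppppxggxxgxgxgxgS => pepeppppxggxxgxgxgxgxg   [S ::= x g]

S => pZS => peSSS => pepZSSS => pepeSSSSS => pepepZSSSSS => pepepSgxSSSSS => pepeppZSgxSSSSS => pepeppppSgxSSSSS => pepeppppxggxSSSSS => pepeppppxggxxgSSSS => pepeppppxggxxgxgSSS => pepeppppxggxxgxgxgSS => pepeppppxggxxgxgxgxgS => pepeppppxggxxgxgxgxgxg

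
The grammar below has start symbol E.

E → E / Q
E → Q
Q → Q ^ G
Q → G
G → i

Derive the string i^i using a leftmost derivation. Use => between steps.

E => Q   [E → Q]
Q => Q^G   [Q → Q ^ G]
Q^G => G^G   [Q → G]
G^G => i^G   [G → i]
i^G => i^i   [G → i]

E=>Q=>Q^G=>G^G=>i^G=>i^i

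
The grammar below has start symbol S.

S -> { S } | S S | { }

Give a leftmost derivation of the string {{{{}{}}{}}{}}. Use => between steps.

S => {S}   [S -> { S }]
{S} => {SS}   [S -> S S]
{SS} => {{S}S}   [S -> { S }]
{{S}S} => {{SS}S}   [S -> S S]
{{SS}S} => {{{S}S}S}   [S -> { S }]
{{{S}S}S} => {{{SS}S}S}   [S -> S S]
{{{SS}S}S} => {{{{}S}S}S}   [S -> { }]
{{{{}S}S}S} => {{{{}{}}S}S}   [S -> { }]
{{{{}{}}S}S} => {{{{}{}}{}}S}   [S -> { }]
{{{{}{}}{}}S} => {{{{}{}}{}}{}}   [S -> { }]

S => {S} => {SS} => {{S}S} => {{SS}S} => {{{S}S}S} => {{{SS}S}S} => {{{{}S}S}S} => {{{{}{}}S}S} => {{{{}{}}{}}S} => {{{{}{}}{}}{}}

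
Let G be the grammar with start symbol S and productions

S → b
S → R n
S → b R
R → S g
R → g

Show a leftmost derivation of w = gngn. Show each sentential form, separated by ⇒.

S ⇒ Rn   [S → R n]
Rn ⇒ Sgn   [R → S g]
Sgn ⇒ Rngn   [S → R n]
Rngn ⇒ gngn   [R → g]

S ⇒ Rn ⇒ Sgn ⇒ Rngn ⇒ gngn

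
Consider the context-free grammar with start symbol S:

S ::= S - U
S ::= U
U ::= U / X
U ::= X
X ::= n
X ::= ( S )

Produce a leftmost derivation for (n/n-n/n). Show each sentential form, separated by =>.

S => U => X => (S) => (S-U) => (U-U) => (U/X-U) => (X/X-U) => (n/X-U) => (n/n-U) => (n/n-U/X) => (n/n-X/X) => (n/n-n/X) => (n/n-n/n)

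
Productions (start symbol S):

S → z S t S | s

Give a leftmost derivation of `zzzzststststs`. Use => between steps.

S => zStS   [S → z S t S]
zStS => zzStStS   [S → z S t S]
zzStStS => zzzStStStS   [S → z S t S]
zzzStStStS => zzzzStStStStS   [S → z S t S]
zzzzStStStStS => zzzzstStStStS   [S → s]
zzzzstStStStS => zzzzststStStS   [S → s]
zzzzststStStS => zzzzstststStS   [S → s]
zzzzstststStS => zzzzststststS   [S → s]
zzzzststststS => zzzzststststs   [S → s]

S => zStS => zzStStS => zzzStStStS => zzzzStStStStS => zzzzstStStStS => zzzzststStStS => zzzzstststStS => zzzzststststS => zzzzststststs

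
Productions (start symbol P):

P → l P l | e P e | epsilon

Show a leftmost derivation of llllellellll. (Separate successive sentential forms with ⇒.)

P ⇒ lPl ⇒ llPll ⇒ lllPlll ⇒ llllPllll ⇒ llllePellll ⇒ llllelPlellll ⇒ llllellellll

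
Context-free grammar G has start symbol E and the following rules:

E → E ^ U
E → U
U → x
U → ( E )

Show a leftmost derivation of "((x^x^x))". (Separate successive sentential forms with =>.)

E => U   [E → U]
U => (E)   [U → ( E )]
(E) => (U)   [E → U]
(U) => ((E))   [U → ( E )]
((E)) => ((E^U))   [E → E ^ U]
((E^U)) => ((E^U^U))   [E → E ^ U]
((E^U^U)) => ((U^U^U))   [E → U]
((U^U^U)) => ((x^U^U))   [U → x]
((x^U^U)) => ((x^x^U))   [U → x]
((x^x^U)) => ((x^x^x))   [U → x]

E=>U=>(E)=>(U)=>((E))=>((E^U))=>((E^U^U))=>((U^U^U))=>((x^U^U))=>((x^x^U))=>((x^x^x))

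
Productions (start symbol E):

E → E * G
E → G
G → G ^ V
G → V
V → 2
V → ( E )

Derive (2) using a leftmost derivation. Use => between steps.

E => G => V => (E) => (G) => (V) => (2)

E => G   [E → G]
G => V   [G → V]
V => (E)   [V → ( E )]
(E) => (G)   [E → G]
(G) => (V)   [G → V]
(V) => (2)   [V → 2]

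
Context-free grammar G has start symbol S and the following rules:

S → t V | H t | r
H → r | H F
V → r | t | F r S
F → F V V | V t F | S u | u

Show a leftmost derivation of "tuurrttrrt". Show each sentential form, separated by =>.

S => tV => tFrS => tFVVrS => tuVVrS => tuFrSVrS => tuurSVrS => tuurHtVrS => tuurrtVrS => tuurrttrS => tuurrttrHt => tuurrttrrt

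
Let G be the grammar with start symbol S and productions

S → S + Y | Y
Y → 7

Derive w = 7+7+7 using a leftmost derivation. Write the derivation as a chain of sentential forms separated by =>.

S => S+Y => S+Y+Y => Y+Y+Y => 7+Y+Y => 7+7+Y => 7+7+7

S => S+Y   [S → S + Y]
S+Y => S+Y+Y   [S → S + Y]
S+Y+Y => Y+Y+Y   [S → Y]
Y+Y+Y => 7+Y+Y   [Y → 7]
7+Y+Y => 7+7+Y   [Y → 7]
7+7+Y => 7+7+7   [Y → 7]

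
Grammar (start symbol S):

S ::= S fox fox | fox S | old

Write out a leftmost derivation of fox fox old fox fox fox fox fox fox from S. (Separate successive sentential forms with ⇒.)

S ⇒ fox S   [S ::= fox S]
fox S ⇒ fox S fox fox   [S ::= S fox fox]
fox S fox fox ⇒ fox S fox fox fox fox   [S ::= S fox fox]
fox S fox fox fox fox ⇒ fox fox S fox fox fox fox   [S ::= fox S]
fox fox S fox fox fox fox ⇒ fox fox S fox fox fox fox fox fox   [S ::= S fox fox]
fox fox S fox fox fox fox fox fox ⇒ fox fox old fox fox fox fox fox fox   [S ::= old]

S ⇒ fox S ⇒ fox S fox fox ⇒ fox S fox fox fox fox ⇒ fox fox S fox fox fox fox ⇒ fox fox S fox fox fox fox fox fox ⇒ fox fox old fox fox fox fox fox fox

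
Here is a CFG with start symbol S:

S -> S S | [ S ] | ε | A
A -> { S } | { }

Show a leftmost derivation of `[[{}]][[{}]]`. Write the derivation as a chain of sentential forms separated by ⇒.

S ⇒ SS   [S -> S S]
SS ⇒ [S]S   [S -> [ S ]]
[S]S ⇒ [[S]]S   [S -> [ S ]]
[[S]]S ⇒ [[A]]S   [S -> A]
[[A]]S ⇒ [[{}]]S   [A -> { }]
[[{}]]S ⇒ [[{}]][S]   [S -> [ S ]]
[[{}]][S] ⇒ [[{}]][SS]   [S -> S S]
[[{}]][SS] ⇒ [[{}]][SSS]   [S -> S S]
[[{}]][SSS] ⇒ [[{}]][[S]SS]   [S -> [ S ]]
[[{}]][[S]SS] ⇒ [[{}]][[A]SS]   [S -> A]
[[{}]][[A]SS] ⇒ [[{}]][[{S}]SS]   [A -> { S }]
[[{}]][[{S}]SS] ⇒ [[{}]][[{}]SS]   [S -> ε]
[[{}]][[{}]SS] ⇒ [[{}]][[{}]S]   [S -> ε]
[[{}]][[{}]S] ⇒ [[{}]][[{}]]   [S -> ε]

S ⇒ SS ⇒ [S]S ⇒ [[S]]S ⇒ [[A]]S ⇒ [[{}]]S ⇒ [[{}]][S] ⇒ [[{}]][SS] ⇒ [[{}]][SSS] ⇒ [[{}]][[S]SS] ⇒ [[{}]][[A]SS] ⇒ [[{}]][[{S}]SS] ⇒ [[{}]][[{}]SS] ⇒ [[{}]][[{}]S] ⇒ [[{}]][[{}]]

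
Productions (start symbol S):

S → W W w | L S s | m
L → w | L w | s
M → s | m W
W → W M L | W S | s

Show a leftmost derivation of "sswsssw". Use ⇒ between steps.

S ⇒ WWw   [S → W W w]
WWw ⇒ WMLWw   [W → W M L]
WMLWw ⇒ WMLMLWw   [W → W M L]
WMLMLWw ⇒ sMLMLWw   [W → s]
sMLMLWw ⇒ ssLMLWw   [M → s]
ssLMLWw ⇒ sswMLWw   [L → w]
sswMLWw ⇒ sswsLWw   [M → s]
sswsLWw ⇒ sswssWw   [L → s]
sswssWw ⇒ sswsssw   [W → s]

S ⇒ WWw ⇒ WMLWw ⇒ WMLMLWw ⇒ sMLMLWw ⇒ ssLMLWw ⇒ sswMLWw ⇒ sswsLWw ⇒ sswssWw ⇒ sswsssw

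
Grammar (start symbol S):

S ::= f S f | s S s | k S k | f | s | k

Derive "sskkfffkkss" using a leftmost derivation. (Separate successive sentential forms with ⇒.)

S ⇒ sSs   [S ::= s S s]
sSs ⇒ ssSss   [S ::= s S s]
ssSss ⇒ sskSkss   [S ::= k S k]
sskSkss ⇒ sskkSkkss   [S ::= k S k]
sskkSkkss ⇒ sskkfSfkkss   [S ::= f S f]
sskkfSfkkss ⇒ sskkfffkkss   [S ::= f]

S ⇒ sSs ⇒ ssSss ⇒ sskSkss ⇒ sskkSkkss ⇒ sskkfSfkkss ⇒ sskkfffkkss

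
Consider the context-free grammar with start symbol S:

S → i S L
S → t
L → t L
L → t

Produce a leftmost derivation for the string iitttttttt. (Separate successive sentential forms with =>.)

S => iSL => iiSLL => iitLL => iittLL => iitttLL => iittttLL => iitttttL => iittttttL => iitttttttL => iitttttttt

S => iSL   [S → i S L]
iSL => iiSLL   [S → i S L]
iiSLL => iitLL   [S → t]
iitLL => iittLL   [L → t L]
iittLL => iitttLL   [L → t L]
iitttLL => iittttLL   [L → t L]
iittttLL => iitttttL   [L → t]
iitttttL => iittttttL   [L → t L]
iittttttL => iitttttttL   [L → t L]
iitttttttL => iitttttttt   [L → t]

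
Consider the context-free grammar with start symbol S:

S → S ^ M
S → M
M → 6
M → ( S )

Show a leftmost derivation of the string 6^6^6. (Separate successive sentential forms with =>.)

S => S^M => S^M^M => M^M^M => 6^M^M => 6^6^M => 6^6^6

S => S^M   [S → S ^ M]
S^M => S^M^M   [S → S ^ M]
S^M^M => M^M^M   [S → M]
M^M^M => 6^M^M   [M → 6]
6^M^M => 6^6^M   [M → 6]
6^6^M => 6^6^6   [M → 6]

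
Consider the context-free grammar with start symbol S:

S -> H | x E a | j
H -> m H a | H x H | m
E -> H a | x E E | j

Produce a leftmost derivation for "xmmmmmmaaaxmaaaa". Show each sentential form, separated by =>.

S => xEa => xHaa => xmHaaa => xmmHaaaa => xmmHxHaaaa => xmmmHaxHaaaa => xmmmmHaaxHaaaa => xmmmmmHaaaxHaaaa => xmmmmmmaaaxHaaaa => xmmmmmmaaaxmaaaa

S => xEa   [S -> x E a]
xEa => xHaa   [E -> H a]
xHaa => xmHaaa   [H -> m H a]
xmHaaa => xmmHaaaa   [H -> m H a]
xmmHaaaa => xmmHxHaaaa   [H -> H x H]
xmmHxHaaaa => xmmmHaxHaaaa   [H -> m H a]
xmmmHaxHaaaa => xmmmmHaaxHaaaa   [H -> m H a]
xmmmmHaaxHaaaa => xmmmmmHaaaxHaaaa   [H -> m H a]
xmmmmmHaaaxHaaaa => xmmmmmmaaaxHaaaa   [H -> m]
xmmmmmmaaaxHaaaa => xmmmmmmaaaxmaaaa   [H -> m]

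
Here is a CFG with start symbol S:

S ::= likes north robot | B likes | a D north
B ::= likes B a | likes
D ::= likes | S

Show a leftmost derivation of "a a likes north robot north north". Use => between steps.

S => a D north   [S ::= a D north]
a D north => a S north   [D ::= S]
a S north => a a D north north   [S ::= a D north]
a a D north north => a a S north north   [D ::= S]
a a S north north => a a likes north robot north north   [S ::= likes north robot]

S => a D north => a S north => a a D north north => a a S north north => a a likes north robot north north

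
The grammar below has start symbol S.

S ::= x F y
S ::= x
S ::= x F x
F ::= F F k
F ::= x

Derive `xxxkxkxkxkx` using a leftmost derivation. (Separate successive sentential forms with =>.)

S => xFx   [S ::= x F x]
xFx => xFFkx   [F ::= F F k]
xFFkx => xFFkFkx   [F ::= F F k]
xFFkFkx => xFFkFkFkx   [F ::= F F k]
xFFkFkFkx => xFFkFkFkFkx   [F ::= F F k]
xFFkFkFkFkx => xxFkFkFkFkx   [F ::= x]
xxFkFkFkFkx => xxxkFkFkFkx   [F ::= x]
xxxkFkFkFkx => xxxkxkFkFkx   [F ::= x]
xxxkxkFkFkx => xxxkxkxkFkx   [F ::= x]
xxxkxkxkFkx => xxxkxkxkxkx   [F ::= x]

S => xFx => xFFkx => xFFkFkx => xFFkFkFkx => xFFkFkFkFkx => xxFkFkFkFkx => xxxkFkFkFkx => xxxkxkFkFkx => xxxkxkxkFkx => xxxkxkxkxkx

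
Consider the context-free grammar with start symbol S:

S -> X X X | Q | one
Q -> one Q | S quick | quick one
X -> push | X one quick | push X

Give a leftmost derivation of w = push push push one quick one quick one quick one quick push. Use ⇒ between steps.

S ⇒ X X X ⇒ push X X ⇒ push X one quick X ⇒ push X one quick one quick X ⇒ push X one quick one quick one quick X ⇒ push push X one quick one quick one quick X ⇒ push push X one quick one quick one quick one quick X ⇒ push push push one quick one quick one quick one quick X ⇒ push push push one quick one quick one quick one quick push

S ⇒ X X X   [S -> X X X]
X X X ⇒ push X X   [X -> push]
push X X ⇒ push X one quick X   [X -> X one quick]
push X one quick X ⇒ push X one quick one quick X   [X -> X one quick]
push X one quick one quick X ⇒ push X one quick one quick one quick X   [X -> X one quick]
push X one quick one quick one quick X ⇒ push push X one quick one quick one quick X   [X -> push X]
push push X one quick one quick one quick X ⇒ push push X one quick one quick one quick one quick X   [X -> X one quick]
push push X one quick one quick one quick one quick X ⇒ push push push one quick one quick one quick one quick X   [X -> push]
push push push one quick one quick one quick one quick X ⇒ push push push one quick one quick one quick one quick push   [X -> push]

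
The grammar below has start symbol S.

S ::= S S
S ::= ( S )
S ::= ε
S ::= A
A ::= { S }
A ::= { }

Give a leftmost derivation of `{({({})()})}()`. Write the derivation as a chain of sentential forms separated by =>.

S => SS => AS => {S}S => {(S)}S => {(A)}S => {({S})}S => {({SS})}S => {({(S)S})}S => {({(A)S})}S => {({({})S})}S => {({({})(S)})}S => {({({})()})}S => {({({})()})}(S) => {({({})()})}()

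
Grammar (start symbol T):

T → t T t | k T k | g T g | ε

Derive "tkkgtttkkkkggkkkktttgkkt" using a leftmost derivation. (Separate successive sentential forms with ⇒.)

T ⇒ tTt ⇒ tkTkt ⇒ tkkTkkt ⇒ tkkgTgkkt ⇒ tkkgtTtgkkt ⇒ tkkgttTttgkkt ⇒ tkkgtttTtttgkkt ⇒ tkkgtttkTktttgkkt ⇒ tkkgtttkkTkktttgkkt ⇒ tkkgtttkkkTkkktttgkkt ⇒ tkkgtttkkkkTkkkktttgkkt ⇒ tkkgtttkkkkgTgkkkktttgkkt ⇒ tkkgtttkkkkggkkkktttgkkt

T ⇒ tTt   [T → t T t]
tTt ⇒ tkTkt   [T → k T k]
tkTkt ⇒ tkkTkkt   [T → k T k]
tkkTkkt ⇒ tkkgTgkkt   [T → g T g]
tkkgTgkkt ⇒ tkkgtTtgkkt   [T → t T t]
tkkgtTtgkkt ⇒ tkkgttTttgkkt   [T → t T t]
tkkgttTttgkkt ⇒ tkkgtttTtttgkkt   [T → t T t]
tkkgtttTtttgkkt ⇒ tkkgtttkTktttgkkt   [T → k T k]
tkkgtttkTktttgkkt ⇒ tkkgtttkkTkktttgkkt   [T → k T k]
tkkgtttkkTkktttgkkt ⇒ tkkgtttkkkTkkktttgkkt   [T → k T k]
tkkgtttkkkTkkktttgkkt ⇒ tkkgtttkkkkTkkkktttgkkt   [T → k T k]
tkkgtttkkkkTkkkktttgkkt ⇒ tkkgtttkkkkgTgkkkktttgkkt   [T → g T g]
tkkgtttkkkkgTgkkkktttgkkt ⇒ tkkgtttkkkkggkkkktttgkkt   [T → ε]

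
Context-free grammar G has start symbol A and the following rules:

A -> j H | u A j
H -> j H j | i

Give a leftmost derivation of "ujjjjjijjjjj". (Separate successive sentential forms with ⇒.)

A⇒uAj⇒ujHj⇒ujjHjj⇒ujjjHjjj⇒ujjjjHjjjj⇒ujjjjjHjjjjj⇒ujjjjjijjjjj

A ⇒ uAj   [A -> u A j]
uAj ⇒ ujHj   [A -> j H]
ujHj ⇒ ujjHjj   [H -> j H j]
ujjHjj ⇒ ujjjHjjj   [H -> j H j]
ujjjHjjj ⇒ ujjjjHjjjj   [H -> j H j]
ujjjjHjjjj ⇒ ujjjjjHjjjjj   [H -> j H j]
ujjjjjHjjjjj ⇒ ujjjjjijjjjj   [H -> i]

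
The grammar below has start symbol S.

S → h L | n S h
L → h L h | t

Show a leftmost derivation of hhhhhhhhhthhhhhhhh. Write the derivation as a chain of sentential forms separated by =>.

S => hL   [S → h L]
hL => hhLh   [L → h L h]
hhLh => hhhLhh   [L → h L h]
hhhLhh => hhhhLhhh   [L → h L h]
hhhhLhhh => hhhhhLhhhh   [L → h L h]
hhhhhLhhhh => hhhhhhLhhhhh   [L → h L h]
hhhhhhLhhhhh => hhhhhhhLhhhhhh   [L → h L h]
hhhhhhhLhhhhhh => hhhhhhhhLhhhhhhh   [L → h L h]
hhhhhhhhLhhhhhhh => hhhhhhhhhLhhhhhhhh   [L → h L h]
hhhhhhhhhLhhhhhhhh => hhhhhhhhhthhhhhhhh   [L → t]

S=>hL=>hhLh=>hhhLhh=>hhhhLhhh=>hhhhhLhhhh=>hhhhhhLhhhhh=>hhhhhhhLhhhhhh=>hhhhhhhhLhhhhhhh=>hhhhhhhhhLhhhhhhhh=>hhhhhhhhhthhhhhhhh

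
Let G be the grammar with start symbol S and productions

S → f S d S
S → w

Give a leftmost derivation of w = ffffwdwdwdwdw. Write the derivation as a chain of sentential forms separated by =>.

S => fSdS => ffSdSdS => fffSdSdSdS => ffffSdSdSdSdS => ffffwdSdSdSdS => ffffwdwdSdSdS => ffffwdwdwdSdS => ffffwdwdwdwdS => ffffwdwdwdwdw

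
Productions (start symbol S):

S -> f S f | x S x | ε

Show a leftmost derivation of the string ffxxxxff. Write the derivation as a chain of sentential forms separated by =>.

S => fSf   [S -> f S f]
fSf => ffSff   [S -> f S f]
ffSff => ffxSxff   [S -> x S x]
ffxSxff => ffxxSxxff   [S -> x S x]
ffxxSxxff => ffxxxxff   [S -> ε]

S=>fSf=>ffSff=>ffxSxff=>ffxxSxxff=>ffxxxxff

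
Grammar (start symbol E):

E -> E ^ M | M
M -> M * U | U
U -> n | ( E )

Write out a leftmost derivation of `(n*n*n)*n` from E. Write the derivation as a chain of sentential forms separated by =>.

E => M => M*U => U*U => (E)*U => (M)*U => (M*U)*U => (M*U*U)*U => (U*U*U)*U => (n*U*U)*U => (n*n*U)*U => (n*n*n)*U => (n*n*n)*n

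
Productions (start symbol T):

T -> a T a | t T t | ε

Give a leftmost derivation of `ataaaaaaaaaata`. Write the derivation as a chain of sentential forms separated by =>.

T => aTa => atTta => ataTata => ataaTaata => ataaaTaaata => ataaaaTaaaata => ataaaaaTaaaaata => ataaaaaaaaaata

T => aTa   [T -> a T a]
aTa => atTta   [T -> t T t]
atTta => ataTata   [T -> a T a]
ataTata => ataaTaata   [T -> a T a]
ataaTaata => ataaaTaaata   [T -> a T a]
ataaaTaaata => ataaaaTaaaata   [T -> a T a]
ataaaaTaaaata => ataaaaaTaaaaata   [T -> a T a]
ataaaaaTaaaaata => ataaaaaaaaaata   [T -> ε]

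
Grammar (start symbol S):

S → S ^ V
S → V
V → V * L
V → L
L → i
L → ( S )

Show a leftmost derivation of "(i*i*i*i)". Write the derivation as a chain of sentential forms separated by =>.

S => V   [S → V]
V => L   [V → L]
L => (S)   [L → ( S )]
(S) => (V)   [S → V]
(V) => (V*L)   [V → V * L]
(V*L) => (V*L*L)   [V → V * L]
(V*L*L) => (V*L*L*L)   [V → V * L]
(V*L*L*L) => (L*L*L*L)   [V → L]
(L*L*L*L) => (i*L*L*L)   [L → i]
(i*L*L*L) => (i*i*L*L)   [L → i]
(i*i*L*L) => (i*i*i*L)   [L → i]
(i*i*i*L) => (i*i*i*i)   [L → i]

S=>V=>L=>(S)=>(V)=>(V*L)=>(V*L*L)=>(V*L*L*L)=>(L*L*L*L)=>(i*L*L*L)=>(i*i*L*L)=>(i*i*i*L)=>(i*i*i*i)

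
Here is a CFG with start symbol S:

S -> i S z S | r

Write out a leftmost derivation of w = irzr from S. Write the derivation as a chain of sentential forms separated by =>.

S=>iSzS=>irzS=>irzr

S => iSzS   [S -> i S z S]
iSzS => irzS   [S -> r]
irzS => irzr   [S -> r]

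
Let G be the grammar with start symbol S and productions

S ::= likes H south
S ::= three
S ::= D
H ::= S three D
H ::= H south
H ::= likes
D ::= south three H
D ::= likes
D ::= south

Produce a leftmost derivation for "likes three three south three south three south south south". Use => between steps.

S => likes H south => likes S three D south => likes three three D south => likes three three south three H south => likes three three south three H south south => likes three three south three S three D south south => likes three three south three D three D south south => likes three three south three south three D south south => likes three three south three south three south south south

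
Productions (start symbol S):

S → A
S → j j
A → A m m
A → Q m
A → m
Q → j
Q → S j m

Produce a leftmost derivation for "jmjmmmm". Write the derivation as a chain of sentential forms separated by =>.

S => A   [S → A]
A => Amm   [A → A m m]
Amm => Qmmm   [A → Q m]
Qmmm => Sjmmmm   [Q → S j m]
Sjmmmm => Ajmmmm   [S → A]
Ajmmmm => Qmjmmmm   [A → Q m]
Qmjmmmm => jmjmmmm   [Q → j]

S=>A=>Amm=>Qmmm=>Sjmmmm=>Ajmmmm=>Qmjmmmm=>jmjmmmm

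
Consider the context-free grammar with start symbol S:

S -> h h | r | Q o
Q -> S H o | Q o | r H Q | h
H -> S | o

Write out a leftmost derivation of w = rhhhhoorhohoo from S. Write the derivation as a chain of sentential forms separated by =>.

S => Qo => Qoo => rHQoo => rSQoo => rQoQoo => rSHooQoo => rhhHooQoo => rhhSooQoo => rhhhhooQoo => rhhhhoorHQoo => rhhhhoorSQoo => rhhhhoorQoQoo => rhhhhoorhoQoo => rhhhhoorhohoo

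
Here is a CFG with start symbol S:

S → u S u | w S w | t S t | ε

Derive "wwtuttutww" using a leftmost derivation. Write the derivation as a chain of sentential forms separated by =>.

S => wSw => wwSww => wwtStww => wwtuSutww => wwtutStutww => wwtuttutww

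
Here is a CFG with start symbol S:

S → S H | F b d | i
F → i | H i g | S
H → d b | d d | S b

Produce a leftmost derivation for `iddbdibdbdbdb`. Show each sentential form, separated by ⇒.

S ⇒ SH   [S → S H]
SH ⇒ SHH   [S → S H]
SHH ⇒ FbdHH   [S → F b d]
FbdHH ⇒ SbdHH   [F → S]
SbdHH ⇒ SHbdHH   [S → S H]
SHbdHH ⇒ iHbdHH   [S → i]
iHbdHH ⇒ iddbdHH   [H → d d]
iddbdHH ⇒ iddbdSbH   [H → S b]
iddbdSbH ⇒ iddbdFbdbH   [S → F b d]
iddbdFbdbH ⇒ iddbdSbdbH   [F → S]
iddbdSbdbH ⇒ iddbdFbdbdbH   [S → F b d]
iddbdFbdbdbH ⇒ iddbdSbdbdbH   [F → S]
iddbdSbdbdbH ⇒ iddbdibdbdbH   [S → i]
iddbdibdbdbH ⇒ iddbdibdbdbdb   [H → d b]

S ⇒ SH ⇒ SHH ⇒ FbdHH ⇒ SbdHH ⇒ SHbdHH ⇒ iHbdHH ⇒ iddbdHH ⇒ iddbdSbH ⇒ iddbdFbdbH ⇒ iddbdSbdbH ⇒ iddbdFbdbdbH ⇒ iddbdSbdbdbH ⇒ iddbdibdbdbH ⇒ iddbdibdbdbdb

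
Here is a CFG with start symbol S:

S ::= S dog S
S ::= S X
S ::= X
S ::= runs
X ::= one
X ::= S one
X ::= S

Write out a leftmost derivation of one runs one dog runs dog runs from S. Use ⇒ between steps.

S ⇒ S dog S   [S ::= S dog S]
S dog S ⇒ S X dog S   [S ::= S X]
S X dog S ⇒ X X dog S   [S ::= X]
X X dog S ⇒ one X dog S   [X ::= one]
one X dog S ⇒ one S one dog S   [X ::= S one]
one S one dog S ⇒ one runs one dog S   [S ::= runs]
one runs one dog S ⇒ one runs one dog S dog S   [S ::= S dog S]
one runs one dog S dog S ⇒ one runs one dog runs dog S   [S ::= runs]
one runs one dog runs dog S ⇒ one runs one dog runs dog runs   [S ::= runs]

S ⇒ S dog S ⇒ S X dog S ⇒ X X dog S ⇒ one X dog S ⇒ one S one dog S ⇒ one runs one dog S ⇒ one runs one dog S dog S ⇒ one runs one dog runs dog S ⇒ one runs one dog runs dog runs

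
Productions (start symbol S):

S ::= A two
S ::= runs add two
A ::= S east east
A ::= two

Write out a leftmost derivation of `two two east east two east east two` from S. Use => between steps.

S => A two => S east east two => A two east east two => S east east two east east two => A two east east two east east two => two two east east two east east two

S => A two   [S ::= A two]
A two => S east east two   [A ::= S east east]
S east east two => A two east east two   [S ::= A two]
A two east east two => S east east two east east two   [A ::= S east east]
S east east two east east two => A two east east two east east two   [S ::= A two]
A two east east two east east two => two two east east two east east two   [A ::= two]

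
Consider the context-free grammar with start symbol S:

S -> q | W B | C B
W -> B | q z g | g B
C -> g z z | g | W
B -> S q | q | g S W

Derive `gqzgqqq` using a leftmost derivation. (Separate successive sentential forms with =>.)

S=>WB=>gBB=>gSqB=>gWBqB=>gqzgBqB=>gqzgqqB=>gqzgqqq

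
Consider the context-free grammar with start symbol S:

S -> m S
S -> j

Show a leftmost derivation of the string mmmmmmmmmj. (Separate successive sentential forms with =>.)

S=>mS=>mmS=>mmmS=>mmmmS=>mmmmmS=>mmmmmmS=>mmmmmmmS=>mmmmmmmmS=>mmmmmmmmmS=>mmmmmmmmmj

S => mS   [S -> m S]
mS => mmS   [S -> m S]
mmS => mmmS   [S -> m S]
mmmS => mmmmS   [S -> m S]
mmmmS => mmmmmS   [S -> m S]
mmmmmS => mmmmmmS   [S -> m S]
mmmmmmS => mmmmmmmS   [S -> m S]
mmmmmmmS => mmmmmmmmS   [S -> m S]
mmmmmmmmS => mmmmmmmmmS   [S -> m S]
mmmmmmmmmS => mmmmmmmmmj   [S -> j]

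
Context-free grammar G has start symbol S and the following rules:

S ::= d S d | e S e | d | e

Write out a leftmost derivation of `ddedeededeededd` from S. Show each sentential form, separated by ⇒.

S ⇒ dSd ⇒ ddSdd ⇒ ddeSedd ⇒ ddedSdedd ⇒ ddedeSededd ⇒ ddedeeSeededd ⇒ ddedeedSdeededd ⇒ ddedeededeededd

S ⇒ dSd   [S ::= d S d]
dSd ⇒ ddSdd   [S ::= d S d]
ddSdd ⇒ ddeSedd   [S ::= e S e]
ddeSedd ⇒ ddedSdedd   [S ::= d S d]
ddedSdedd ⇒ ddedeSededd   [S ::= e S e]
ddedeSededd ⇒ ddedeeSeededd   [S ::= e S e]
ddedeeSeededd ⇒ ddedeedSdeededd   [S ::= d S d]
ddedeedSdeededd ⇒ ddedeededeededd   [S ::= e]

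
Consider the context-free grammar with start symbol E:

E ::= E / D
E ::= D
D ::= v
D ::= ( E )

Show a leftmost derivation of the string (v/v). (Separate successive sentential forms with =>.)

E => D => (E) => (E/D) => (D/D) => (v/D) => (v/v)

E => D   [E ::= D]
D => (E)   [D ::= ( E )]
(E) => (E/D)   [E ::= E / D]
(E/D) => (D/D)   [E ::= D]
(D/D) => (v/D)   [D ::= v]
(v/D) => (v/v)   [D ::= v]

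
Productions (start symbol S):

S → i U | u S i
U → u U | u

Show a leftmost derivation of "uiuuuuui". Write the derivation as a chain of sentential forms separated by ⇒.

S ⇒ uSi ⇒ uiUi ⇒ uiuUi ⇒ uiuuUi ⇒ uiuuuUi ⇒ uiuuuuUi ⇒ uiuuuuui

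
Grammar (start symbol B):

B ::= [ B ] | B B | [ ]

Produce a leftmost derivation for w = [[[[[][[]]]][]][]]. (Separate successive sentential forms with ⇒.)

B ⇒ [B]   [B ::= [ B ]]
[B] ⇒ [BB]   [B ::= B B]
[BB] ⇒ [[B]B]   [B ::= [ B ]]
[[B]B] ⇒ [[BB]B]   [B ::= B B]
[[BB]B] ⇒ [[[B]B]B]   [B ::= [ B ]]
[[[B]B]B] ⇒ [[[[B]]B]B]   [B ::= [ B ]]
[[[[B]]B]B] ⇒ [[[[BB]]B]B]   [B ::= B B]
[[[[BB]]B]B] ⇒ [[[[[]B]]B]B]   [B ::= [ ]]
[[[[[]B]]B]B] ⇒ [[[[[][B]]]B]B]   [B ::= [ B ]]
[[[[[][B]]]B]B] ⇒ [[[[[][[]]]]B]B]   [B ::= [ ]]
[[[[[][[]]]]B]B] ⇒ [[[[[][[]]]][]]B]   [B ::= [ ]]
[[[[[][[]]]][]]B] ⇒ [[[[[][[]]]][]][]]   [B ::= [ ]]

B ⇒ [B] ⇒ [BB] ⇒ [[B]B] ⇒ [[BB]B] ⇒ [[[B]B]B] ⇒ [[[[B]]B]B] ⇒ [[[[BB]]B]B] ⇒ [[[[[]B]]B]B] ⇒ [[[[[][B]]]B]B] ⇒ [[[[[][[]]]]B]B] ⇒ [[[[[][[]]]][]]B] ⇒ [[[[[][[]]]][]][]]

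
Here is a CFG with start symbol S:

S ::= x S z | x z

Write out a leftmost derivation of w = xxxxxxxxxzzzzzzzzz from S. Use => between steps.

S => xSz   [S ::= x S z]
xSz => xxSzz   [S ::= x S z]
xxSzz => xxxSzzz   [S ::= x S z]
xxxSzzz => xxxxSzzzz   [S ::= x S z]
xxxxSzzzz => xxxxxSzzzzz   [S ::= x S z]
xxxxxSzzzzz => xxxxxxSzzzzzz   [S ::= x S z]
xxxxxxSzzzzzz => xxxxxxxSzzzzzzz   [S ::= x S z]
xxxxxxxSzzzzzzz => xxxxxxxxSzzzzzzzz   [S ::= x S z]
xxxxxxxxSzzzzzzzz => xxxxxxxxxzzzzzzzzz   [S ::= x z]

S=>xSz=>xxSzz=>xxxSzzz=>xxxxSzzzz=>xxxxxSzzzzz=>xxxxxxSzzzzzz=>xxxxxxxSzzzzzzz=>xxxxxxxxSzzzzzzzz=>xxxxxxxxxzzzzzzzzz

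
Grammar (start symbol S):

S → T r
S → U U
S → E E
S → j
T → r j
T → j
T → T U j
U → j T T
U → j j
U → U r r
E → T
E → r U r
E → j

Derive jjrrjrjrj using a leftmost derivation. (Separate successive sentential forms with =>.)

S => UU => UrrU => jjrrU => jjrrjTT => jjrrjrjT => jjrrjrjrj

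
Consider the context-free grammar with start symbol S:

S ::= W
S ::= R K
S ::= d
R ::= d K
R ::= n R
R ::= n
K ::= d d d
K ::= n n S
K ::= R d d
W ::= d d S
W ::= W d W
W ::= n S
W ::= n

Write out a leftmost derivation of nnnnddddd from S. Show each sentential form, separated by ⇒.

S ⇒ RK   [S ::= R K]
RK ⇒ nRK   [R ::= n R]
nRK ⇒ nnK   [R ::= n]
nnK ⇒ nnnnS   [K ::= n n S]
nnnnS ⇒ nnnnW   [S ::= W]
nnnnW ⇒ nnnnddS   [W ::= d d S]
nnnnddS ⇒ nnnnddW   [S ::= W]
nnnnddW ⇒ nnnnddddS   [W ::= d d S]
nnnnddddS ⇒ nnnnddddd   [S ::= d]

S⇒RK⇒nRK⇒nnK⇒nnnnS⇒nnnnW⇒nnnnddS⇒nnnnddW⇒nnnnddddS⇒nnnnddddd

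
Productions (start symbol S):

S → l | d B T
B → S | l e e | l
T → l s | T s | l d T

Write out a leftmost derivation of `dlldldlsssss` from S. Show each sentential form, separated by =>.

S => dBT   [S → d B T]
dBT => dST   [B → S]
dST => dlT   [S → l]
dlT => dlTs   [T → T s]
dlTs => dlTss   [T → T s]
dlTss => dlTsss   [T → T s]
dlTsss => dlTssss   [T → T s]
dlTssss => dlldTssss   [T → l d T]
dlldTssss => dlldldTssss   [T → l d T]
dlldldTssss => dlldldlsssss   [T → l s]

S => dBT => dST => dlT => dlTs => dlTss => dlTsss => dlTssss => dlldTssss => dlldldTssss => dlldldlsssss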